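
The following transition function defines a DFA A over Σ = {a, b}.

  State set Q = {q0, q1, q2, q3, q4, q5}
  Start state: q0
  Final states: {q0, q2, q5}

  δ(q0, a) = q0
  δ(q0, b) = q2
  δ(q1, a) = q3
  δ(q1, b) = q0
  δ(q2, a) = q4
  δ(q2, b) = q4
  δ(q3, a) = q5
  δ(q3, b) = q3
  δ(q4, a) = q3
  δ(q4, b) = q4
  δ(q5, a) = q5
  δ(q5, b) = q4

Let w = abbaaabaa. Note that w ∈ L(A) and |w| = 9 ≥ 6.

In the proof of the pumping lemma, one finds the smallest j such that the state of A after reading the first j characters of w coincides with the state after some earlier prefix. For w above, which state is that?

q0

State sequence: q0 -a-> q0 -b-> q2 -b-> q4 -a-> q3 -a-> q5 -a-> q5 -b-> q4 -a-> q3 -a-> q5
First repeat at step 1: q0 was already visited.

The earliest repeat is at step j = 1: A is in q0, which it already visited at step i = 0.
With |Q| = 6, pigeonhole forces a state repeat no later than step 6; the substring read between the first and second visits to that state can be pumped.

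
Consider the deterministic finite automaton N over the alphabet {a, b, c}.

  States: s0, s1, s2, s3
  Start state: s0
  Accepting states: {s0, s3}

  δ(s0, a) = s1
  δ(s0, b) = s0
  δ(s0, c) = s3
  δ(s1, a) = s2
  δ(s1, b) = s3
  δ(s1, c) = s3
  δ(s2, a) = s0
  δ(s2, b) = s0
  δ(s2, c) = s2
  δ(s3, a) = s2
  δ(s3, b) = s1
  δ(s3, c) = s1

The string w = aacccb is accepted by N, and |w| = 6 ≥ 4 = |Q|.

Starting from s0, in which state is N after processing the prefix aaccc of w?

Run of N on the first 5 characters of w = a a c c c:
  step 0: s0  (start)
  step 1: s1  (read a: s0→s1)
  step 2: s2  (read a: s1→s2)
  step 3: s2  (read c: s2→s2)
  step 4: s2  (read c: s2→s2)
  step 5: s2  (read c: s2→s2)

After reading 5 characters, N is in state s2.

s2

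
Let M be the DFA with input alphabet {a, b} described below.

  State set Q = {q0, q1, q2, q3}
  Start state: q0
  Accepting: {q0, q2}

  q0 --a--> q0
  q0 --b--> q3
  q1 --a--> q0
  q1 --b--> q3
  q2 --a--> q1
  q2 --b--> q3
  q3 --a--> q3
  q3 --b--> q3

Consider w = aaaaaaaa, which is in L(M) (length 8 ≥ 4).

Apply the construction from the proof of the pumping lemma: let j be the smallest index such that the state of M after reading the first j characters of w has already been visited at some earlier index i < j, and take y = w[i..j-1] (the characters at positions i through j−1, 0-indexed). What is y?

a

Run of M on w = a a a a a a a a:
  step 0: q0  (start)
  step 1: q0  (read a: q0→q0)   ← first repeat (q0 seen earlier)
  step 2: q0  (read a: q0→q0)
  step 3: q0  (read a: q0→q0)
  step 4: q0  (read a: q0→q0)
  step 5: q0  (read a: q0→q0)
  step 6: q0  (read a: q0→q0)
  step 7: q0  (read a: q0→q0)
  step 8: q0  (read a: q0→q0)

So i = 0, j = 1, giving x = w[0:0] = ε, y = w[0:1] = a, z = w[1:8] = aaaaaaa.
Check: |xy| = 1 ≤ 4 and |y| = 1 ≥ 1. Reading y takes M from q0 back to q0, so every xyⁱz is accepted.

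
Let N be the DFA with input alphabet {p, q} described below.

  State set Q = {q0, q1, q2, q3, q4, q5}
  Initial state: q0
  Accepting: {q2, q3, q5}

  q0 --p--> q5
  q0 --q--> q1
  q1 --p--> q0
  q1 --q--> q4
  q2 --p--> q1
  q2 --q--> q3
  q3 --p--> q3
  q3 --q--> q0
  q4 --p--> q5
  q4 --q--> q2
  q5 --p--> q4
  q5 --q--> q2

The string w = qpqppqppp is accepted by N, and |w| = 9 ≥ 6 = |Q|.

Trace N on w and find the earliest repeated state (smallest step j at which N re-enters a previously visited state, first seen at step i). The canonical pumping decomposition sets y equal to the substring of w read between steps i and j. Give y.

State sequence: q0 -q-> q1 -p-> q0 -q-> q1 -p-> q0 -p-> q5 -q-> q2 -p-> q1 -p-> q0 -p-> q5
First repeat at step 2: q0 was already visited.

So i = 0, j = 2, giving x = w[0:0] = ε, y = w[0:2] = qp, z = w[2:9] = qppqppp.
Check: |xy| = 2 ≤ 6 and |y| = 2 ≥ 1. Reading y takes N from q0 back to q0, so every xyⁱz is accepted.
Pumping length from the standard proof: p = 6 (the number of states). The repeated state found above gives |xy| = j ≤ 6 and |y| = j − i ≥ 1.

qp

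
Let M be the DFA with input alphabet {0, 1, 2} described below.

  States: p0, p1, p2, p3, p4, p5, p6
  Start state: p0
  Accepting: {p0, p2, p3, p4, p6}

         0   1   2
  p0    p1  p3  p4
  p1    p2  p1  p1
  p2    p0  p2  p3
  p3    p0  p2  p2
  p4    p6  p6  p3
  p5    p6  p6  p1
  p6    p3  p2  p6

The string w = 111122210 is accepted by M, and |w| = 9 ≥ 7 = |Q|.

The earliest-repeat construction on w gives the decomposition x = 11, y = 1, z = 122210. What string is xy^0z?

xy⁰z = xz = 11·122210 = 11122210.
Reading y = 1 takes M from p2 back to p2, so after x the machine is still in p2, and z then leads to the accepting state p0. Hence 11122210 ∈ L(M).

11122210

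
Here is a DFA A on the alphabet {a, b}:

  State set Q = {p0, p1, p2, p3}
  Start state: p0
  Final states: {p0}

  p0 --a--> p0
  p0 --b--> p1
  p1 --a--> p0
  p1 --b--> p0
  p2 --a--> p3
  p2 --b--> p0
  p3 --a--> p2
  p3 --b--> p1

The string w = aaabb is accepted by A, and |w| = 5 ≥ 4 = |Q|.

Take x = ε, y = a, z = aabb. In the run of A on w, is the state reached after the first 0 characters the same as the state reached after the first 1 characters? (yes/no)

yes

Run of A on the first 1 characters of w = a:
  step 0: p0  (start)
  step 1: p0  (read a: p0→p0)

After x (step 0): p0. After xy (step 1): p0.
They match, so y = a drives A around a cycle from p0 back to itself; pumping y any number of times keeps A in p0 before reading z, and xyⁱz ∈ L(A) for every i ≥ 0.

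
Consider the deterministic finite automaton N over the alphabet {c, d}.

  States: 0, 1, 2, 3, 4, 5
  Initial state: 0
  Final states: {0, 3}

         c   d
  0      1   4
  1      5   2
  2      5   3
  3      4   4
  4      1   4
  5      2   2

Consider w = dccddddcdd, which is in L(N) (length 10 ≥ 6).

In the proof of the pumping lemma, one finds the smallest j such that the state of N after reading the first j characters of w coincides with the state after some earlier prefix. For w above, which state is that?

State sequence: 0 -d-> 4 -c-> 1 -c-> 5 -d-> 2 -d-> 3 -d-> 4 -d-> 4 -c-> 1 -d-> 2 -d-> 3
First repeat at step 6: 4 was already visited.

The earliest repeat is at step j = 6: N is in 4, which it already visited at step i = 1.
With |Q| = 6, pigeonhole forces a state repeat no later than step 6; the substring read between the first and second visits to that state can be pumped.

4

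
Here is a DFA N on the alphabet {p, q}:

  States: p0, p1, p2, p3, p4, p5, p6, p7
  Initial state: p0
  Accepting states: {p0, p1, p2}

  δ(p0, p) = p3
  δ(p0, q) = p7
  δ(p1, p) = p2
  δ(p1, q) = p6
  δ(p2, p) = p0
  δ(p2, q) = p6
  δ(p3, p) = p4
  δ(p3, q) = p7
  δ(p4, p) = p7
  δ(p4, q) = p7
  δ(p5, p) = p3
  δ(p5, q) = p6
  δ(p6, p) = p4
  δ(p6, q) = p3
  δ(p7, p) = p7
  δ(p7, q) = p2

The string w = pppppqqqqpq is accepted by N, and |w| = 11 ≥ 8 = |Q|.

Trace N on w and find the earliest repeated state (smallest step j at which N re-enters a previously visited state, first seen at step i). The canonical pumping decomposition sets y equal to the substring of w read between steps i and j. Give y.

p

Run of N on w = p p p p p q q q q p q:
  step 0: p0  (start)
  step 1: p3  (read p: p0→p3)
  step 2: p4  (read p: p3→p4)
  step 3: p7  (read p: p4→p7)
  step 4: p7  (read p: p7→p7)   ← first repeat (p7 seen earlier)
  step 5: p7  (read p: p7→p7)
  step 6: p2  (read q: p7→p2)
  step 7: p6  (read q: p2→p6)
  step 8: p3  (read q: p6→p3)
  step 9: p7  (read q: p3→p7)
  step 10: p7  (read p: p7→p7)
  step 11: p2  (read q: p7→p2)

So i = 3, j = 4, giving x = w[0:3] = ppp, y = w[3:4] = p, z = w[4:11] = pqqqqpq.
Check: |xy| = 4 ≤ 8 and |y| = 1 ≥ 1. Reading y takes N from p7 back to p7, so every xyⁱz is accepted.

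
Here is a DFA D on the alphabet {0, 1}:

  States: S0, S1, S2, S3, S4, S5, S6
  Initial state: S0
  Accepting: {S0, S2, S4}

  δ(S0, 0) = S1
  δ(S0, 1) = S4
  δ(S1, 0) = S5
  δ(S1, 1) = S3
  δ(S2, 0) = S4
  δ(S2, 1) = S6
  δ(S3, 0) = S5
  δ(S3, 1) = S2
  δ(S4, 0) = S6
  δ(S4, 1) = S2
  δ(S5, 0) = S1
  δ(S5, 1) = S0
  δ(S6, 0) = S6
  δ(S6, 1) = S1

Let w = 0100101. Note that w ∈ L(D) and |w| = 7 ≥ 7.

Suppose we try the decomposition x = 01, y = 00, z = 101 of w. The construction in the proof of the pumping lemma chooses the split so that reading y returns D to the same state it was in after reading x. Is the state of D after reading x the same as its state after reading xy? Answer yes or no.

State sequence: S0 -0-> S1 -1-> S3 -0-> S5 -0-> S1

After x (step 2): S3. After xy (step 4): S1.
They differ (S3 ≠ S1), so y is not a cycle from the state after x; this split is not the one the pumping-lemma construction produces, and pumping y need not keep the string in L(D).

no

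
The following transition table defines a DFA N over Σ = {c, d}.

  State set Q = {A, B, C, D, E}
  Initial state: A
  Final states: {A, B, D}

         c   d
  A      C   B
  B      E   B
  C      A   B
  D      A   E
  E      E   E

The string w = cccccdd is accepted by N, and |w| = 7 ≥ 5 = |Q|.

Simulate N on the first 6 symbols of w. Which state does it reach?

State sequence: A -c-> C -c-> A -c-> C -c-> A -c-> C -d-> B

After reading 6 characters, N is in state B.
(This kind of state-tracing is the core of the pumping-lemma construction: with 5 states, pigeonhole forces a repeat within the first 5 steps.)

B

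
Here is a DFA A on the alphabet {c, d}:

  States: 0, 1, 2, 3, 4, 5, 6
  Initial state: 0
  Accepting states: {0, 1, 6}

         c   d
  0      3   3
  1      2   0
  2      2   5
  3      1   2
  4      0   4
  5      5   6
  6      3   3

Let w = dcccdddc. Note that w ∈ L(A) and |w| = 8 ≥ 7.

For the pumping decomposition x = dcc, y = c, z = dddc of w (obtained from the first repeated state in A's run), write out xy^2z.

dccccdddc

xy^2z = dcc·c·c·dddc = dccccdddc.
Reading y = c takes A from 2 back to 2, so after x·y·y the machine is still in 2, and z then leads to the accepting state 1. Hence dccccdddc ∈ L(A).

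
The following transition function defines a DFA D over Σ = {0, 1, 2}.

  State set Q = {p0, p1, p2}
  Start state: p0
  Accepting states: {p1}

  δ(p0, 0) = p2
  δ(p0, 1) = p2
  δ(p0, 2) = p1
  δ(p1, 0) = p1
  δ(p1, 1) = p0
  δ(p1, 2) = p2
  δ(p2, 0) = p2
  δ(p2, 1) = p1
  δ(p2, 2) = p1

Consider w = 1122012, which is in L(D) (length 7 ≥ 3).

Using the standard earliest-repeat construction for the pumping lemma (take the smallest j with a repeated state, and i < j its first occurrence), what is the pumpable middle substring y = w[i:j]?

12

State sequence: p0 -1-> p2 -1-> p1 -2-> p2 -2-> p1 -0-> p1 -1-> p0 -2-> p1
First repeat at step 3: p2 was already visited.

So i = 1, j = 3, giving x = w[0:1] = 1, y = w[1:3] = 12, z = w[3:7] = 2012.
Check: |xy| = 3 ≤ 3 and |y| = 2 ≥ 1. Reading y takes D from p2 back to p2, so every xyⁱz is accepted.
With |Q| = 3, pigeonhole forces a state repeat no later than step 3; the substring read between the first and second visits to that state can be pumped.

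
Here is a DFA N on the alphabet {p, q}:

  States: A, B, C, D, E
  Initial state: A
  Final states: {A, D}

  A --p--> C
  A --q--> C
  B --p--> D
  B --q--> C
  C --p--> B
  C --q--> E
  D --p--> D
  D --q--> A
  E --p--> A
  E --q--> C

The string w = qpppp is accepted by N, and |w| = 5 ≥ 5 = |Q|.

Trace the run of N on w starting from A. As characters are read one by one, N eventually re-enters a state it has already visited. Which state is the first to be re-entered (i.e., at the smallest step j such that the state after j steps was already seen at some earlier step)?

State sequence: A -q-> C -p-> B -p-> D -p-> D -p-> D
First repeat at step 4: D was already visited.

The earliest repeat is at step j = 4: N is in D, which it already visited at step i = 3.
With |Q| = 5, pigeonhole forces a state repeat no later than step 5; the substring read between the first and second visits to that state can be pumped.

D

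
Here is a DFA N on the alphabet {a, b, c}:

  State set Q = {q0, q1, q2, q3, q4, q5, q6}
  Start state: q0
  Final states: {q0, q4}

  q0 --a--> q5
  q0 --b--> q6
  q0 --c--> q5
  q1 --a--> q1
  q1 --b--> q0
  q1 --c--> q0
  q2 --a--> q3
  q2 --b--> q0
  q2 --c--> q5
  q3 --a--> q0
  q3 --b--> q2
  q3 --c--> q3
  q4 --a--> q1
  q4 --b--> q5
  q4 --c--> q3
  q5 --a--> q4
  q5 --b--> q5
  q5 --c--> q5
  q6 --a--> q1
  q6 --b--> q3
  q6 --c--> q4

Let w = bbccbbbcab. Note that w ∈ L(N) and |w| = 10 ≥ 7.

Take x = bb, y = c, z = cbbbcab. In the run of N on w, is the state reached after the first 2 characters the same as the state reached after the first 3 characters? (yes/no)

Run of N on the first 3 characters of w = b b c:
  step 0: q0  (start)
  step 1: q6  (read b: q0→q6)
  step 2: q3  (read b: q6→q3)
  step 3: q3  (read c: q3→q3)

After x (step 2): q3. After xy (step 3): q3.
They match, so y = c drives N around a cycle from q3 back to itself; pumping y any number of times keeps N in q3 before reading z, and xyⁱz ∈ L(N) for every i ≥ 0.

yes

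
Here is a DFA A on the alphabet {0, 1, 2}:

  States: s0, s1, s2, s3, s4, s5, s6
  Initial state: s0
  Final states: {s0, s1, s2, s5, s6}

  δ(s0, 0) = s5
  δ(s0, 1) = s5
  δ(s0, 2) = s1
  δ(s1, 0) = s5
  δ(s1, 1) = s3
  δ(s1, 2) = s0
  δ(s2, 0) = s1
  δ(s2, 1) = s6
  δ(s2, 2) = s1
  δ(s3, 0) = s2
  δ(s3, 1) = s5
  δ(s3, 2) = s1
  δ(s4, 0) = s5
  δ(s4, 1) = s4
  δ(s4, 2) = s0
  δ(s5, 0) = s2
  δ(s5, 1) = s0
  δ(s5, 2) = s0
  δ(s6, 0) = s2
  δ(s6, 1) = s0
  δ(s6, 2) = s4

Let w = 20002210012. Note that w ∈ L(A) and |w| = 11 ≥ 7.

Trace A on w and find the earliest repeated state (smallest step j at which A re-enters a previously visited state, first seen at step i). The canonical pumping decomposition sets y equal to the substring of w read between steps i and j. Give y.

State sequence: s0 -2-> s1 -0-> s5 -0-> s2 -0-> s1 -2-> s0 -2-> s1 -1-> s3 -0-> s2 -0-> s1 -1-> s3 -2-> s1
First repeat at step 4: s1 was already visited.

So i = 1, j = 4, giving x = w[0:1] = 2, y = w[1:4] = 000, z = w[4:11] = 2210012.
Check: |xy| = 4 ≤ 7 and |y| = 3 ≥ 1. Reading y takes A from s1 back to s1, so every xyⁱz is accepted.

000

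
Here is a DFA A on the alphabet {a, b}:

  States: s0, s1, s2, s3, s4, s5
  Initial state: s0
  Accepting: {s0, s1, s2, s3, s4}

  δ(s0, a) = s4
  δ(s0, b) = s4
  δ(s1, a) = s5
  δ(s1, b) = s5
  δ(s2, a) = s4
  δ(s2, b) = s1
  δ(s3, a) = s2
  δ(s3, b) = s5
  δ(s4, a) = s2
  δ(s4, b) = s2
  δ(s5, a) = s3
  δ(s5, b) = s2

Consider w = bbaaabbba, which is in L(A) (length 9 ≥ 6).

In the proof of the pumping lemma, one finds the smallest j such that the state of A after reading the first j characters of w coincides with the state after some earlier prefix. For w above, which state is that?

s4

State sequence: s0 -b-> s4 -b-> s2 -a-> s4 -a-> s2 -a-> s4 -b-> s2 -b-> s1 -b-> s5 -a-> s3
First repeat at step 3: s4 was already visited.

The earliest repeat is at step j = 3: A is in s4, which it already visited at step i = 1.
The DFA has 6 states, so the proof of the pumping lemma guarantees a repeated state among the first 6+1 visited; the segment between the two visits is the pumpable y.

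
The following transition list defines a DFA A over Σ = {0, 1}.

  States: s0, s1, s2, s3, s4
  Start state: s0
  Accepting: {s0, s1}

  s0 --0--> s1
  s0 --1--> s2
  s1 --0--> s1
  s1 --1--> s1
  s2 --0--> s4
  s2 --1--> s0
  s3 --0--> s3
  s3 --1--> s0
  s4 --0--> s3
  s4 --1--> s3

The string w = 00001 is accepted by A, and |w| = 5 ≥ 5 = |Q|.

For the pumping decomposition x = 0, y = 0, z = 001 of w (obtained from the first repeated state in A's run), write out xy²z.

000001

xy^2z = 0·0·0·001 = 000001.
Reading y = 0 takes A from s1 back to s1, so after x·y·y the machine is still in s1, and z then leads to the accepting state s1. Hence 000001 ∈ L(A).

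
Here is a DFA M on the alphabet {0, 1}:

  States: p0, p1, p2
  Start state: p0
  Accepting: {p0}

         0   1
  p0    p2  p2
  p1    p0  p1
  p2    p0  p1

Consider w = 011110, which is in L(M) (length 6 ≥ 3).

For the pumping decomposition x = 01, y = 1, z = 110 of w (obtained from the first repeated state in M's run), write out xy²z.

xy^2z = 01·1·1·110 = 0111110.
Reading y = 1 takes M from p1 back to p1, so after x·y·y the machine is still in p1, and z then leads to the accepting state p0. Hence 0111110 ∈ L(M).

0111110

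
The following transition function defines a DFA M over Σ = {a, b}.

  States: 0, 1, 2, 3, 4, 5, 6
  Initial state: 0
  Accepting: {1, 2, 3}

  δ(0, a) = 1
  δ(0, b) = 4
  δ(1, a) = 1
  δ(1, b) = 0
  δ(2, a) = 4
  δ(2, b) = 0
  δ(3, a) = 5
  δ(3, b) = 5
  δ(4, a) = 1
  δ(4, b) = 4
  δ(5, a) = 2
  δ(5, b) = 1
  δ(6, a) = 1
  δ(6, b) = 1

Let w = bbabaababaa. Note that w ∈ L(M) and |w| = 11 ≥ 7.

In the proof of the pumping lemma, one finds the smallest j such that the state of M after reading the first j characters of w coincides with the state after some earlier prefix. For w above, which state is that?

4

State sequence: 0 -b-> 4 -b-> 4 -a-> 1 -b-> 0 -a-> 1 -a-> 1 -b-> 0 -a-> 1 -b-> 0 -a-> 1 -a-> 1
First repeat at step 2: 4 was already visited.

The earliest repeat is at step j = 2: M is in 4, which it already visited at step i = 1.
With |Q| = 7, pigeonhole forces a state repeat no later than step 7; the substring read between the first and second visits to that state can be pumped.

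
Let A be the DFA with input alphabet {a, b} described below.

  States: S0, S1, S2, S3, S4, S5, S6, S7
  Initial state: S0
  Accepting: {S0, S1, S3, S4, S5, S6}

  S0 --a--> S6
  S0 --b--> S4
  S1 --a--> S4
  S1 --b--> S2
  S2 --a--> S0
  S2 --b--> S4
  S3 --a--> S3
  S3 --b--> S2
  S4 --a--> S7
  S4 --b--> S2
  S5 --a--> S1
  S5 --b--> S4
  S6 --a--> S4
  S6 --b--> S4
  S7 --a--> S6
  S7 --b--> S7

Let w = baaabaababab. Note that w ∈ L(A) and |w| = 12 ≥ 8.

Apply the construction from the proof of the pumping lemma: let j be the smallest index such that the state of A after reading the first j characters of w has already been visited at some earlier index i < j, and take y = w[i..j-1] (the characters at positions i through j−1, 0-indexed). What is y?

aaa

Run of A on w = b a a a b a a b a b a b:
  step 0: S0  (start)
  step 1: S4  (read b: S0→S4)
  step 2: S7  (read a: S4→S7)
  step 3: S6  (read a: S7→S6)
  step 4: S4  (read a: S6→S4)   ← first repeat (S4 seen earlier)
  step 5: S2  (read b: S4→S2)
  step 6: S0  (read a: S2→S0)
  step 7: S6  (read a: S0→S6)
  step 8: S4  (read b: S6→S4)
  step 9: S7  (read a: S4→S7)
  step 10: S7  (read b: S7→S7)
  step 11: S6  (read a: S7→S6)
  step 12: S4  (read b: S6→S4)

So i = 1, j = 4, giving x = w[0:1] = b, y = w[1:4] = aaa, z = w[4:12] = baababab.
Check: |xy| = 4 ≤ 8 and |y| = 3 ≥ 1. Reading y takes A from S4 back to S4, so every xyⁱz is accepted.
The DFA has 8 states, so the proof of the pumping lemma guarantees a repeated state among the first 8+1 visited; the segment between the two visits is the pumpable y.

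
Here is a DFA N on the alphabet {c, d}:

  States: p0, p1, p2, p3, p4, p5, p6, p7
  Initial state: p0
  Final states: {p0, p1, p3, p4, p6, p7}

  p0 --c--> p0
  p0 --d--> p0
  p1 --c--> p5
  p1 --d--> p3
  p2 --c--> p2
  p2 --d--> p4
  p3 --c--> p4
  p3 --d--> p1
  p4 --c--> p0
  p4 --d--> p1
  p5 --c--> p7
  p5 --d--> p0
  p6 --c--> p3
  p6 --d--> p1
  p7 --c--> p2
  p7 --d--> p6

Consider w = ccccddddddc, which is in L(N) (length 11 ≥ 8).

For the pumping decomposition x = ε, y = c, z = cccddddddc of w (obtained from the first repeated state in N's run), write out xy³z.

ccccccddddddc

xy^3z = ε·c·c·c·cccddddddc = ccccccddddddc.
Reading y = c takes N from p0 back to p0, so after x·y·y·y the machine is still in p0, and z then leads to the accepting state p0. Hence ccccccddddddc ∈ L(N).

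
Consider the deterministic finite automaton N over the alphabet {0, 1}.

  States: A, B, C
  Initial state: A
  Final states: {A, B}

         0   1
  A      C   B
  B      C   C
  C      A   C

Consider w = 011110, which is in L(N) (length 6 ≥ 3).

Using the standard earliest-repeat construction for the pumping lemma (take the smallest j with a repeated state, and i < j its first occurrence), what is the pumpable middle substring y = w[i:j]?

Run of N on w = 0 1 1 1 1 0:
  step 0: A  (start)
  step 1: C  (read 0: A→C)
  step 2: C  (read 1: C→C)   ← first repeat (C seen earlier)
  step 3: C  (read 1: C→C)
  step 4: C  (read 1: C→C)
  step 5: C  (read 1: C→C)
  step 6: A  (read 0: C→A)

So i = 1, j = 2, giving x = w[0:1] = 0, y = w[1:2] = 1, z = w[2:6] = 1110.
Check: |xy| = 2 ≤ 3 and |y| = 1 ≥ 1. Reading y takes N from C back to C, so every xyⁱz is accepted.
Since N has 3 states, any run of length ≥ 3 visits 3+1 states, so by pigeonhole some state repeats within the first 3 steps — that repeat gives the pumpable loop.

1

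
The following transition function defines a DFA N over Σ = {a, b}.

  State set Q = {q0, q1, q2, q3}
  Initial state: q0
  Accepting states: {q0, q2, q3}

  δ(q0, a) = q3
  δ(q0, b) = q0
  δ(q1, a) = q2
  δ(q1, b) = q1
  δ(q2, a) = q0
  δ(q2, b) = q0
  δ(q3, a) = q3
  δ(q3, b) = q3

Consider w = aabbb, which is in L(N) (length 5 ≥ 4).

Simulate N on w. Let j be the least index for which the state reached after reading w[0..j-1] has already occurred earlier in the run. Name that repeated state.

q3

Run of N on w = a a b b b:
  step 0: q0  (start)
  step 1: q3  (read a: q0→q3)
  step 2: q3  (read a: q3→q3)   ← first repeat (q3 seen earlier)
  step 3: q3  (read b: q3→q3)
  step 4: q3  (read b: q3→q3)
  step 5: q3  (read b: q3→q3)

The earliest repeat is at step j = 2: N is in q3, which it already visited at step i = 1.
Pumping length from the standard proof: p = 4 (the number of states). The repeated state found above gives |xy| = j ≤ 4 and |y| = j − i ≥ 1.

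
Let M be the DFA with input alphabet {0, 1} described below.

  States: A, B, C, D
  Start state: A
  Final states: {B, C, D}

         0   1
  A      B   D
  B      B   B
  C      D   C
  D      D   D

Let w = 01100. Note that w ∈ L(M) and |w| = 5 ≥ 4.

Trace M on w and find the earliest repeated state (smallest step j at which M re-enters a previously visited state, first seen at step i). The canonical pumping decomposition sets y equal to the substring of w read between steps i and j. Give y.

1

State sequence: A -0-> B -1-> B -1-> B -0-> B -0-> B
First repeat at step 2: B was already visited.

So i = 1, j = 2, giving x = w[0:1] = 0, y = w[1:2] = 1, z = w[2:5] = 100.
Check: |xy| = 2 ≤ 4 and |y| = 1 ≥ 1. Reading y takes M from B back to B, so every xyⁱz is accepted.
Pumping length from the standard proof: p = 4 (the number of states). The repeated state found above gives |xy| = j ≤ 4 and |y| = j − i ≥ 1.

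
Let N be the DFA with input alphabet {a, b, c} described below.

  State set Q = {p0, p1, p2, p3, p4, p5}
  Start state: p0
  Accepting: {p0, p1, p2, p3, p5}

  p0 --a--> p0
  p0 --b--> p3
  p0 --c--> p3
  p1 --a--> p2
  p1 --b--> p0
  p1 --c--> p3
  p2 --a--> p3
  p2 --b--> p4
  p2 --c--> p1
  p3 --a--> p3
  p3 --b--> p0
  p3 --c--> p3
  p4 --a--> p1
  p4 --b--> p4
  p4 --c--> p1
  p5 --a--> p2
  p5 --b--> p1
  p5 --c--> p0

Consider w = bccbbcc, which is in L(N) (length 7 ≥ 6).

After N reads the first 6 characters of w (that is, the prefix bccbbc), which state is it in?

p3

State sequence: p0 -b-> p3 -c-> p3 -c-> p3 -b-> p0 -b-> p3 -c-> p3

After reading 6 characters, N is in state p3.
(This kind of state-tracing is the core of the pumping-lemma construction: with 6 states, pigeonhole forces a repeat within the first 6 steps.)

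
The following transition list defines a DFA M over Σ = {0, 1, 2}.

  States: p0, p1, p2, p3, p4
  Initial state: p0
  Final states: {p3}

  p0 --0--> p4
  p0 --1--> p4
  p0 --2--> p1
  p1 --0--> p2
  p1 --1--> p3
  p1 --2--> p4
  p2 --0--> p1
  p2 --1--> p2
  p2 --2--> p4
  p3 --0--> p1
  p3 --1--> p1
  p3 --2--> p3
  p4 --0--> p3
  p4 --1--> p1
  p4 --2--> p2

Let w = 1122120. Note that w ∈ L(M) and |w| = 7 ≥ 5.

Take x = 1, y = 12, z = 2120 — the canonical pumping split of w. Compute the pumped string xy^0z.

12120

xy⁰z = xz = 1·2120 = 12120.
Reading y = 12 takes M from p4 back to p4, so after x the machine is still in p4, and z then leads to the accepting state p3. Hence 12120 ∈ L(M).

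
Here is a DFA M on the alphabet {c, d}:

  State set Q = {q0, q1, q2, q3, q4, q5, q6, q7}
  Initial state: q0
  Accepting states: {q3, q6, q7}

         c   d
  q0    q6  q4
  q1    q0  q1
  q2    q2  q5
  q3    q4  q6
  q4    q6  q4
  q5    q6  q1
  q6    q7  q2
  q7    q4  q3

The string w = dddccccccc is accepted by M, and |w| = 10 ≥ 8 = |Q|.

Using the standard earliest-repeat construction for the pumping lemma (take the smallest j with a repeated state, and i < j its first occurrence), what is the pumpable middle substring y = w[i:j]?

d

Run of M on w = d d d c c c c c c c:
  step 0: q0  (start)
  step 1: q4  (read d: q0→q4)
  step 2: q4  (read d: q4→q4)   ← first repeat (q4 seen earlier)
  step 3: q4  (read d: q4→q4)
  step 4: q6  (read c: q4→q6)
  step 5: q7  (read c: q6→q7)
  step 6: q4  (read c: q7→q4)
  step 7: q6  (read c: q4→q6)
  step 8: q7  (read c: q6→q7)
  step 9: q4  (read c: q7→q4)
  step 10: q6  (read c: q4→q6)

So i = 1, j = 2, giving x = w[0:1] = d, y = w[1:2] = d, z = w[2:10] = dccccccc.
Check: |xy| = 2 ≤ 8 and |y| = 1 ≥ 1. Reading y takes M from q4 back to q4, so every xyⁱz is accepted.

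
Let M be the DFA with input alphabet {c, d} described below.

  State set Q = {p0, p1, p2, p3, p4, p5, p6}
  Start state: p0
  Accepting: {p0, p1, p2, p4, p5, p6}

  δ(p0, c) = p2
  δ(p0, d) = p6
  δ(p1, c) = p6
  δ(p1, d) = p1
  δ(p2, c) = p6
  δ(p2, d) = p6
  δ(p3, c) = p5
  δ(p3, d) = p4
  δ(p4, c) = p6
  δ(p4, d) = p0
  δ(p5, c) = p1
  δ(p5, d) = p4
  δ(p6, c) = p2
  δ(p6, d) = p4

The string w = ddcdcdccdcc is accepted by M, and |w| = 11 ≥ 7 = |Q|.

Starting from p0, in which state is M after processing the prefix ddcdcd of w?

p4

State sequence: p0 -d-> p6 -d-> p4 -c-> p6 -d-> p4 -c-> p6 -d-> p4

After reading 6 characters, M is in state p4.
(This kind of state-tracing is the core of the pumping-lemma construction: with 7 states, pigeonhole forces a repeat within the first 7 steps.)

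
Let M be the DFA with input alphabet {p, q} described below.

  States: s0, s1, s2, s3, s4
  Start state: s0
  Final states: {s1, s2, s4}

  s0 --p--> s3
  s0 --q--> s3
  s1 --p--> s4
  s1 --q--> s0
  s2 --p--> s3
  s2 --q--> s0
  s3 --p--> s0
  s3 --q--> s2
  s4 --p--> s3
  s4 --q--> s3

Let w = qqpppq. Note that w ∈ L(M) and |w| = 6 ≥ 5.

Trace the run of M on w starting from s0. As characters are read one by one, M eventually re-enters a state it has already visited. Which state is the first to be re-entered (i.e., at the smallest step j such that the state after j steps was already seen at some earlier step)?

State sequence: s0 -q-> s3 -q-> s2 -p-> s3 -p-> s0 -p-> s3 -q-> s2
First repeat at step 3: s3 was already visited.

The earliest repeat is at step j = 3: M is in s3, which it already visited at step i = 1.
Since M has 5 states, any run of length ≥ 5 visits 5+1 states, so by pigeonhole some state repeats within the first 5 steps — that repeat gives the pumpable loop.

s3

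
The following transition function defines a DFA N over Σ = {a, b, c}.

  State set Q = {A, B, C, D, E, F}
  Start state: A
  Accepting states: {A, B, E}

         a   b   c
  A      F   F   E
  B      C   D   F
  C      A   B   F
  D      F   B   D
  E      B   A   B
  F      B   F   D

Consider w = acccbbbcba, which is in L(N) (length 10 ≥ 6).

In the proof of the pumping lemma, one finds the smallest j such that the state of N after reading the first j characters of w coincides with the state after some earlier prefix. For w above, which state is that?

State sequence: A -a-> F -c-> D -c-> D -c-> D -b-> B -b-> D -b-> B -c-> F -b-> F -a-> B
First repeat at step 3: D was already visited.

The earliest repeat is at step j = 3: N is in D, which it already visited at step i = 2.
Since N has 6 states, any run of length ≥ 6 visits 6+1 states, so by pigeonhole some state repeats within the first 6 steps — that repeat gives the pumpable loop.

D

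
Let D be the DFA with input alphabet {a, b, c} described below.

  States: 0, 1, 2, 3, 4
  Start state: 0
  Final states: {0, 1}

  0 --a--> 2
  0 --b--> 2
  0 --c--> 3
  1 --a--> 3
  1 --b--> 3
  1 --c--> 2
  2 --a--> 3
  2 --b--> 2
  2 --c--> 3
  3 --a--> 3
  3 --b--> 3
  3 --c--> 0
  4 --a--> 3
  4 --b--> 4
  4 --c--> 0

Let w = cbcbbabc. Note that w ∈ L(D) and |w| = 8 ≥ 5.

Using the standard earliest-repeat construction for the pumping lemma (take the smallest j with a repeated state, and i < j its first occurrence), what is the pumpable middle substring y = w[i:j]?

State sequence: 0 -c-> 3 -b-> 3 -c-> 0 -b-> 2 -b-> 2 -a-> 3 -b-> 3 -c-> 0
First repeat at step 2: 3 was already visited.

So i = 1, j = 2, giving x = w[0:1] = c, y = w[1:2] = b, z = w[2:8] = cbbabc.
Check: |xy| = 2 ≤ 5 and |y| = 1 ≥ 1. Reading y takes D from 3 back to 3, so every xyⁱz is accepted.
Since D has 5 states, any run of length ≥ 5 visits 5+1 states, so by pigeonhole some state repeats within the first 5 steps — that repeat gives the pumpable loop.

b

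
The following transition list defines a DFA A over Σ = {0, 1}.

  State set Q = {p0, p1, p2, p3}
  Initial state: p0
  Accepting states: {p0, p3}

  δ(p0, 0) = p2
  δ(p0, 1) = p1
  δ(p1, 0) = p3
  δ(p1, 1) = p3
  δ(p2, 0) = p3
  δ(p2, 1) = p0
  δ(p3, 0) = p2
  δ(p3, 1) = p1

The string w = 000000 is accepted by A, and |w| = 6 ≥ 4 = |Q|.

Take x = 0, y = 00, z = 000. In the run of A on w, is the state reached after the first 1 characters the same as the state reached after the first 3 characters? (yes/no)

State sequence: p0 -0-> p2 -0-> p3 -0-> p2

After x (step 1): p2. After xy (step 3): p2.
They match, so y = 00 drives A around a cycle from p2 back to itself; pumping y any number of times keeps A in p2 before reading z, and xyⁱz ∈ L(A) for every i ≥ 0.

yes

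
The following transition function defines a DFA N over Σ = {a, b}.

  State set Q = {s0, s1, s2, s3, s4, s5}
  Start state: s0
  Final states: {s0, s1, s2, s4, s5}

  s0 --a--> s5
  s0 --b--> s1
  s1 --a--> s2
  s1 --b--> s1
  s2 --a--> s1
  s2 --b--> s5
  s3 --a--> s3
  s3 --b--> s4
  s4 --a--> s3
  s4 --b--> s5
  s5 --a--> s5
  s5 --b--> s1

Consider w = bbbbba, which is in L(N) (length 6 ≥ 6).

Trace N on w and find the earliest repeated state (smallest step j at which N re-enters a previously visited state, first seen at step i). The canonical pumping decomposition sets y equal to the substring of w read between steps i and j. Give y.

State sequence: s0 -b-> s1 -b-> s1 -b-> s1 -b-> s1 -b-> s1 -a-> s2
First repeat at step 2: s1 was already visited.

So i = 1, j = 2, giving x = w[0:1] = b, y = w[1:2] = b, z = w[2:6] = bbba.
Check: |xy| = 2 ≤ 6 and |y| = 1 ≥ 1. Reading y takes N from s1 back to s1, so every xyⁱz is accepted.

b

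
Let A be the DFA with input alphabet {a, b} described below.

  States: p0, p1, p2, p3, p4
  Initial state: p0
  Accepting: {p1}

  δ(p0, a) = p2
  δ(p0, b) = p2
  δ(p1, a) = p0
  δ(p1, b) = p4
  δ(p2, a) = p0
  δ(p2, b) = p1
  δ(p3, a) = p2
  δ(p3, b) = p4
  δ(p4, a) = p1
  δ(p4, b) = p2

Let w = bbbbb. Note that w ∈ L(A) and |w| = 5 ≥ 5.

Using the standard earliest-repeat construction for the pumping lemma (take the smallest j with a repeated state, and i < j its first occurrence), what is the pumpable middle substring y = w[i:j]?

Run of A on w = b b b b b:
  step 0: p0  (start)
  step 1: p2  (read b: p0→p2)
  step 2: p1  (read b: p2→p1)
  step 3: p4  (read b: p1→p4)
  step 4: p2  (read b: p4→p2)   ← first repeat (p2 seen earlier)
  step 5: p1  (read b: p2→p1)

So i = 1, j = 4, giving x = w[0:1] = b, y = w[1:4] = bbb, z = w[4:5] = b.
Check: |xy| = 4 ≤ 5 and |y| = 3 ≥ 1. Reading y takes A from p2 back to p2, so every xyⁱz is accepted.

bbb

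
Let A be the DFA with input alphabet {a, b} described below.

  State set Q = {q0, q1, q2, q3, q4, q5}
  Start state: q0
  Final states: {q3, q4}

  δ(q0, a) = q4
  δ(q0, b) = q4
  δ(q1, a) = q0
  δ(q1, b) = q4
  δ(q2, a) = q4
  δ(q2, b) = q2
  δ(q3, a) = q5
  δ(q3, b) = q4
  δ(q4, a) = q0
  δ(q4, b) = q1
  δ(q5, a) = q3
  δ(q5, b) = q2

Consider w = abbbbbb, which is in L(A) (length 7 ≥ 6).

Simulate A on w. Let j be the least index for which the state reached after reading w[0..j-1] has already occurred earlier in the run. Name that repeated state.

Run of A on w = a b b b b b b:
  step 0: q0  (start)
  step 1: q4  (read a: q0→q4)
  step 2: q1  (read b: q4→q1)
  step 3: q4  (read b: q1→q4)   ← first repeat (q4 seen earlier)
  step 4: q1  (read b: q4→q1)
  step 5: q4  (read b: q1→q4)
  step 6: q1  (read b: q4→q1)
  step 7: q4  (read b: q1→q4)

The earliest repeat is at step j = 3: A is in q4, which it already visited at step i = 1.

q4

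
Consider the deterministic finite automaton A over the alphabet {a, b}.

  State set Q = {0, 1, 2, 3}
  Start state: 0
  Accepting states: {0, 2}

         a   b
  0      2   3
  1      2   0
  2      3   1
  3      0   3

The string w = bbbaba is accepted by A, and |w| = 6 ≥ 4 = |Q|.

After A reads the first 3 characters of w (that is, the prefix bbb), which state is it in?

3

Run of A on the first 3 characters of w = b b b:
  step 0: 0  (start)
  step 1: 3  (read b: 0→3)
  step 2: 3  (read b: 3→3)
  step 3: 3  (read b: 3→3)

After reading 3 characters, A is in state 3.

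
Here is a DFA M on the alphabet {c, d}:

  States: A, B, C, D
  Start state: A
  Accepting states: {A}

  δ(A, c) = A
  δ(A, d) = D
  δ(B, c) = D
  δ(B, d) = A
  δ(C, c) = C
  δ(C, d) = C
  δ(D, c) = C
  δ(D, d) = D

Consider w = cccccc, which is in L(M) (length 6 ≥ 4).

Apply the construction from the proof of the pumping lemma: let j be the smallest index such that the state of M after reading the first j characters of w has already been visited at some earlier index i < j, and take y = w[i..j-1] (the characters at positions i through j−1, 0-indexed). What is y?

c

Run of M on w = c c c c c c:
  step 0: A  (start)
  step 1: A  (read c: A→A)   ← first repeat (A seen earlier)
  step 2: A  (read c: A→A)
  step 3: A  (read c: A→A)
  step 4: A  (read c: A→A)
  step 5: A  (read c: A→A)
  step 6: A  (read c: A→A)

So i = 0, j = 1, giving x = w[0:0] = ε, y = w[0:1] = c, z = w[1:6] = ccccc.
Check: |xy| = 1 ≤ 4 and |y| = 1 ≥ 1. Reading y takes M from A back to A, so every xyⁱz is accepted.
Since M has 4 states, any run of length ≥ 4 visits 4+1 states, so by pigeonhole some state repeats within the first 4 steps — that repeat gives the pumpable loop.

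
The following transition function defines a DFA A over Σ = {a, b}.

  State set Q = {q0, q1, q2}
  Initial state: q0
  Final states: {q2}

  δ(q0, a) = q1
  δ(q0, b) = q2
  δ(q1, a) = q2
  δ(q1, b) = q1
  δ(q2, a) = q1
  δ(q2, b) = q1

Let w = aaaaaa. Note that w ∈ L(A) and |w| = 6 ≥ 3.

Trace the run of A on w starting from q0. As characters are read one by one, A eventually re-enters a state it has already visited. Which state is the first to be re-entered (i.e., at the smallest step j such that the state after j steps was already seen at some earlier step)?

Run of A on w = a a a a a a:
  step 0: q0  (start)
  step 1: q1  (read a: q0→q1)
  step 2: q2  (read a: q1→q2)
  step 3: q1  (read a: q2→q1)   ← first repeat (q1 seen earlier)
  step 4: q2  (read a: q1→q2)
  step 5: q1  (read a: q2→q1)
  step 6: q2  (read a: q1→q2)

The earliest repeat is at step j = 3: A is in q1, which it already visited at step i = 1.
Pumping length from the standard proof: p = 3 (the number of states). The repeated state found above gives |xy| = j ≤ 3 and |y| = j − i ≥ 1.

q1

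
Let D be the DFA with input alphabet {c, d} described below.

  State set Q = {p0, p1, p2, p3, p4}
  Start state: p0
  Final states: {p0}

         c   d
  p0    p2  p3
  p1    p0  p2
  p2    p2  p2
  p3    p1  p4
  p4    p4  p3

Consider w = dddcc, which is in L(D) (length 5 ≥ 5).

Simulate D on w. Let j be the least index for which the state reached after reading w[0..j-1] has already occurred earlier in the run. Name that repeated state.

p3

State sequence: p0 -d-> p3 -d-> p4 -d-> p3 -c-> p1 -c-> p0
First repeat at step 3: p3 was already visited.

The earliest repeat is at step j = 3: D is in p3, which it already visited at step i = 1.
With |Q| = 5, pigeonhole forces a state repeat no later than step 5; the substring read between the first and second visits to that state can be pumped.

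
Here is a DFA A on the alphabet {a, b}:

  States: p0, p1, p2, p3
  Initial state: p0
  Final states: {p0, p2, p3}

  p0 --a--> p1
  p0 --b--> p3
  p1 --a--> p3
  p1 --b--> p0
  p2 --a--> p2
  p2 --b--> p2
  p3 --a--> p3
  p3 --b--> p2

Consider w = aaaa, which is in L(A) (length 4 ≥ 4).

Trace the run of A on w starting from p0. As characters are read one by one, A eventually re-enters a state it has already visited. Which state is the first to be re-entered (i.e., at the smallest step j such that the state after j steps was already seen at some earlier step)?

Run of A on w = a a a a:
  step 0: p0  (start)
  step 1: p1  (read a: p0→p1)
  step 2: p3  (read a: p1→p3)
  step 3: p3  (read a: p3→p3)   ← first repeat (p3 seen earlier)
  step 4: p3  (read a: p3→p3)

The earliest repeat is at step j = 3: A is in p3, which it already visited at step i = 2.
The DFA has 4 states, so the proof of the pumping lemma guarantees a repeated state among the first 4+1 visited; the segment between the two visits is the pumpable y.

p3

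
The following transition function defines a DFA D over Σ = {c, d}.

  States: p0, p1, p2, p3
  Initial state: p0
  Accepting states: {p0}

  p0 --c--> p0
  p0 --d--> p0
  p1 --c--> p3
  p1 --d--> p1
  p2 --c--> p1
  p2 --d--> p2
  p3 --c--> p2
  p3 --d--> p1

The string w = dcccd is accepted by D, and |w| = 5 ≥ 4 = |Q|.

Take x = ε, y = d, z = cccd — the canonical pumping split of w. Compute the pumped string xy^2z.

xy^2z = ε·d·d·cccd = ddcccd.
Reading y = d takes D from p0 back to p0, so after x·y·y the machine is still in p0, and z then leads to the accepting state p0. Hence ddcccd ∈ L(D).

ddcccd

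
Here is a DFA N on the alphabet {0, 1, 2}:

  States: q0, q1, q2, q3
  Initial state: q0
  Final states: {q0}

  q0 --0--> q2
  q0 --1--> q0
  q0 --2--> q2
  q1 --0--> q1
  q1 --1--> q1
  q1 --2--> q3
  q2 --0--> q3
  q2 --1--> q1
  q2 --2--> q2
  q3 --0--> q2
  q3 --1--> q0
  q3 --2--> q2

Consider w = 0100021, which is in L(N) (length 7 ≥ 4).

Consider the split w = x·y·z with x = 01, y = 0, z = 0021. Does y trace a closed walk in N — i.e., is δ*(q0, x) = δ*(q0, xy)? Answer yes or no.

State sequence: q0 -0-> q2 -1-> q1 -0-> q1

After x (step 2): q1. After xy (step 3): q1.
They match, so y = 0 drives N around a cycle from q1 back to itself; pumping y any number of times keeps N in q1 before reading z, and xyⁱz ∈ L(N) for every i ≥ 0.

yes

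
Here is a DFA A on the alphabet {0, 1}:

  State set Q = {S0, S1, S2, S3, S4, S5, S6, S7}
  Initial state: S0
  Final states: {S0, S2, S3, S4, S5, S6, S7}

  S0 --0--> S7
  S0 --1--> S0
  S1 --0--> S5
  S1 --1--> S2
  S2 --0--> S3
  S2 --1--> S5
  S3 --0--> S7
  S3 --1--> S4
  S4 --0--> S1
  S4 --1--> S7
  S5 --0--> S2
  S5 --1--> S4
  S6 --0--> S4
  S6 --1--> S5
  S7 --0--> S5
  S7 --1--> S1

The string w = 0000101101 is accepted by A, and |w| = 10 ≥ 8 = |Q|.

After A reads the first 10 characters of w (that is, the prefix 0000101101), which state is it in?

S5

Run of A on the first 10 characters of w = 0 0 0 0 1 0 1 1 0 1:
  step 0: S0  (start)
  step 1: S7  (read 0: S0→S7)
  step 2: S5  (read 0: S7→S5)
  step 3: S2  (read 0: S5→S2)
  step 4: S3  (read 0: S2→S3)
  step 5: S4  (read 1: S3→S4)
  step 6: S1  (read 0: S4→S1)
  step 7: S2  (read 1: S1→S2)
  step 8: S5  (read 1: S2→S5)
  step 9: S2  (read 0: S5→S2)
  step 10: S5  (read 1: S2→S5)

After reading 10 characters, A is in state S5.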